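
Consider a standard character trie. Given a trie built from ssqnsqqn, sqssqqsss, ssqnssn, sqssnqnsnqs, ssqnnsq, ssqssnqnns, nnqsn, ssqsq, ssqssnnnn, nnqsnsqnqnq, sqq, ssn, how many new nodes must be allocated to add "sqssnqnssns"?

3

The longest prefix of "sqssnqnssns" already in the trie is "sqssnqns" (length 8).
New nodes needed: |"sqssnqnssns"| − 8 = 11 − 8 = 3.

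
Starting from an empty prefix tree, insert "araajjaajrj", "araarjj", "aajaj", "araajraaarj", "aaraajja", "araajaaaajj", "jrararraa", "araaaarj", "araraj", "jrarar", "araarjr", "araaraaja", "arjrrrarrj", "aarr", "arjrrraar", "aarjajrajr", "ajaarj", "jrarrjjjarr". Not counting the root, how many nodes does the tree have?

Insert word by word; a character creates a node only if that edge doesn't already exist:
  "araajjaajrj" → 11 new (a, r, a, a, j, j, a, a, j, r, j)
  "araarjj" → prefix "araa" already present; 3 new (r, j, j)
  "aajaj" → prefix "a" already present; 4 new (a, j, a, j)
  "araajraaarj" → prefix "araaj" already present; 6 new (r, a, a, a, r, j)
  "aaraajja" → prefix "aa" already present; 6 new (r, a, a, j, j, a)
  "araajaaaajj" → prefix "araaj" already present; 6 new (a, a, a, a, j, j)
  "jrararraa" → 9 new (j, r, a, r, a, r, r, a, a)
  "araaaarj" → prefix "araa" already present; 4 new (a, a, r, j)
  "araraj" → prefix "ara" already present; 3 new (r, a, j)
  "jrarar" → prefix "jrarar" already present; 0 new (none)
  "araarjr" → prefix "araarj" already present; 1 new (r)
  "araaraaja" → prefix "araar" already present; 4 new (a, a, j, a)
  "arjrrrarrj" → prefix "ar" already present; 8 new (j, r, r, r, a, r, r, j)
  "aarr" → prefix "aar" already present; 1 new (r)
  "arjrrraar" → prefix "arjrrra" already present; 2 new (a, r)
  "aarjajrajr" → prefix "aar" already present; 7 new (j, a, j, r, a, j, r)
  "ajaarj" → prefix "a" already present; 5 new (j, a, a, r, j)
  "jrarrjjjarr" → prefix "jrar" already present; 7 new (r, j, j, j, a, r, r)
Total nodes = 11 + 3 + 4 + 6 + 6 + 6 + 9 + 4 + 3 + 0 + 1 + 4 + 8 + 1 + 2 + 7 + 5 + 7 = 87

87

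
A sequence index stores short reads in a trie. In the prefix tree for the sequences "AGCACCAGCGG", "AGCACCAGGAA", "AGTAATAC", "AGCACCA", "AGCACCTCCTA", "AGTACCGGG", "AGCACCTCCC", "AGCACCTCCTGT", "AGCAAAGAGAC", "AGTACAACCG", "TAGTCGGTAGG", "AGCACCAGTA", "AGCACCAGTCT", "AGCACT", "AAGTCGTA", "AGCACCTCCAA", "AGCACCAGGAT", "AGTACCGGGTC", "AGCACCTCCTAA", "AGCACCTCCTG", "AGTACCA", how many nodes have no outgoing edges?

Leaves are exactly the stored words that no other stored word extends.
Those words: "AAGTCGTA", "AGCAAAGAGAC", "AGCACCAGCGG", "AGCACCAGGAA", "AGCACCAGGAT", "AGCACCAGTA", "AGCACCAGTCT", "AGCACCTCCAA", "AGCACCTCCC", "AGCACCTCCTAA", "AGCACCTCCTGT", "AGCACT", "AGTAATAC", "AGTACAACCG", "AGTACCA", "AGTACCGGGTC", "TAGTCGGTAGG"
Leaf count: 17

17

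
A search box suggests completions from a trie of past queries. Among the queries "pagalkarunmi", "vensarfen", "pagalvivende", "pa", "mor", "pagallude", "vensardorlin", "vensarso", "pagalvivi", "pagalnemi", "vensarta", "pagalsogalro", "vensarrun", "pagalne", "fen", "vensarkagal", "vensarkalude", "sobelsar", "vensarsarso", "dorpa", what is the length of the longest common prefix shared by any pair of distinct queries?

8

Look for the deepest trie node that still has at least two words in its subtree.
"pagalvivende" and "pagalvivi" agree on "pagalviv" (8 characters) before diverging; nothing deeper is shared.
Longest shared-prefix length: 8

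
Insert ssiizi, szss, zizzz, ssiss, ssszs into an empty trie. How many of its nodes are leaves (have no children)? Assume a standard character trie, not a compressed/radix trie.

5

A leaf is a node with no children — equivalently, the end of a word that is not a proper prefix of any other stored word.
Those words: "ssiizi", "ssiss", "ssszs", "szss", "zizzz"
Leaf count: 5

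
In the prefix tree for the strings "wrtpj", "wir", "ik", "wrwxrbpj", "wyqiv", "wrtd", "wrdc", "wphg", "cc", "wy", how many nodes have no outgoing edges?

9

A leaf is a node with no children — equivalently, the end of a word that is not a proper prefix of any other stored word.
Those words: "cc", "ik", "wir", "wphg", "wrdc", "wrtd", "wrtpj", "wrwxrbpj", "wyqiv"
Leaf count: 9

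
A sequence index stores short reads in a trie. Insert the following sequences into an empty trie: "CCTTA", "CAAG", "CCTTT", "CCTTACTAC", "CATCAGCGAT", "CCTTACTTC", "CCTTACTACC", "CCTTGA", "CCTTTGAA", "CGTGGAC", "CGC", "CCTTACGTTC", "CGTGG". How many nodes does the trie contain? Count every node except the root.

Trace insertions, counting only characters that open a new branch:
  "CCTTA" → 5 new (C, C, T, T, A)
  "CAAG" → prefix "C" already present; 3 new (A, A, G)
  "CCTTT" → prefix "CCTT" already present; 1 new (T)
  "CCTTACTAC" → prefix "CCTTA" already present; 4 new (C, T, A, C)
  "CATCAGCGAT" → prefix "CA" already present; 8 new (T, C, A, G, C, G, A, T)
  "CCTTACTTC" → prefix "CCTTACT" already present; 2 new (T, C)
  "CCTTACTACC" → prefix "CCTTACTAC" already present; 1 new (C)
  "CCTTGA" → prefix "CCTT" already present; 2 new (G, A)
  "CCTTTGAA" → prefix "CCTTT" already present; 3 new (G, A, A)
  "CGTGGAC" → prefix "C" already present; 6 new (G, T, G, G, A, C)
  "CGC" → prefix "CG" already present; 1 new (C)
  "CCTTACGTTC" → prefix "CCTTAC" already present; 4 new (G, T, T, C)
  "CGTGG" → prefix "CGTGG" already present; 0 new (none)
Total nodes = 5 + 3 + 1 + 4 + 8 + 2 + 1 + 2 + 3 + 6 + 1 + 4 + 0 = 40

40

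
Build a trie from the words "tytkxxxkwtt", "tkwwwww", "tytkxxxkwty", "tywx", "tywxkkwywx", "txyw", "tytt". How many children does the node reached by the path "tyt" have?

Follow the path "tyt" to its node, then look at its outgoing edges.
Characters that immediately follow "tyt" among the stored strings: {k, t}.
That node has 2 child edges.

2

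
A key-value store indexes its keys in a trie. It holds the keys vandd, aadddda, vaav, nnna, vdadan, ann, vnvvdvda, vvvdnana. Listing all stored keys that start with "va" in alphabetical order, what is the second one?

DFS of the "va" subtree visits, in order: "vaav", "vandd"
Position 2: vandd

vandd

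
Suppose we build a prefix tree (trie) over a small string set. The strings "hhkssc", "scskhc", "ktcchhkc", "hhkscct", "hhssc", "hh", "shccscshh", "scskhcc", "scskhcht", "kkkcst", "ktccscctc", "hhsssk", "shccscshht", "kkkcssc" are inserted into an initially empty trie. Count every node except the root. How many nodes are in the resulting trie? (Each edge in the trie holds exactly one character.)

52

Count nodes per top-level branch (shared prefixes stored once):
  'h'-branch (hh, hhkscct, hhkssc, hhssc, hhsssk): 14 nodes
  'k'-branch (kkkcssc, kkkcst, ktcchhkc, ktccscctc): 20 nodes
  's'-branch (scskhc, scskhcc, scskhcht, shccscshh, shccscshht): 18 nodes
Sum: 52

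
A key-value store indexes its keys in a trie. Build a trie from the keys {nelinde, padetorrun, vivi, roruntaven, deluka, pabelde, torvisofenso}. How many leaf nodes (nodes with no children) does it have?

A leaf is a node with no children — equivalently, the end of a word that is not a proper prefix of any other stored word.
Those words: "deluka", "nelinde", "pabelde", "padetorrun", "roruntaven", "torvisofenso", "vivi"
Leaf count: 7

7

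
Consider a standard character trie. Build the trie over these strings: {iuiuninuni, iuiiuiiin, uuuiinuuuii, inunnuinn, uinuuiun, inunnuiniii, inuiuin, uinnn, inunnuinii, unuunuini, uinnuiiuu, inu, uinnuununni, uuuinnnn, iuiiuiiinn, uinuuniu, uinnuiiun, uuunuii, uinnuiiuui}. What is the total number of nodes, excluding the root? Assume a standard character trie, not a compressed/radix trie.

84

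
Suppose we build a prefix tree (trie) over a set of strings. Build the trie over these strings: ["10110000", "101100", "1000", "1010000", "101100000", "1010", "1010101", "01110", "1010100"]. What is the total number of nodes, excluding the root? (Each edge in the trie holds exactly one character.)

24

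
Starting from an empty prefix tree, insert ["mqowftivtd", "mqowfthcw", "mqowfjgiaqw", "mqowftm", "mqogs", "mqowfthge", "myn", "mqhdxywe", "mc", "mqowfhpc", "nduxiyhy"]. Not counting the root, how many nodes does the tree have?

Insert word by word; a character creates a node only if that edge doesn't already exist:
  "mqowftivtd" → 10 new (m, q, o, w, f, t, i, v, t, d)
  "mqowfthcw" → prefix "mqowft" already present; 3 new (h, c, w)
  "mqowfjgiaqw" → prefix "mqowf" already present; 6 new (j, g, i, a, q, w)
  "mqowftm" → prefix "mqowft" already present; 1 new (m)
  "mqogs" → prefix "mqo" already present; 2 new (g, s)
  "mqowfthge" → prefix "mqowfth" already present; 2 new (g, e)
  "myn" → prefix "m" already present; 2 new (y, n)
  "mqhdxywe" → prefix "mq" already present; 6 new (h, d, x, y, w, e)
  "mc" → prefix "m" already present; 1 new (c)
  "mqowfhpc" → prefix "mqowf" already present; 3 new (h, p, c)
  "nduxiyhy" → 8 new (n, d, u, x, i, y, h, y)
Total nodes = 10 + 3 + 6 + 1 + 2 + 2 + 2 + 6 + 1 + 3 + 8 = 44

44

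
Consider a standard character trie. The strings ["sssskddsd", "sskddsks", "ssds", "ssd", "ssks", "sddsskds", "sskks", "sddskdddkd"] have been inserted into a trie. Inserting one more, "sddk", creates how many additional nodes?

1

Walking "sddk" from the root, the first 3 characters ("sdd") follow existing edges; "k" is the first miss.
Each of the 1 remaining characters creates one node.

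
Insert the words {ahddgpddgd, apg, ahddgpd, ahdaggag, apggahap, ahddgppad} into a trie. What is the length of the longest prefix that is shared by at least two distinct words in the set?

7

The deepest shared node is where two words last agree before diverging.
e.g. "ahddgpd" and "ahddgpddgd" share the prefix "ahddgpd" of length 7; no pair shares a longer one.
Longest shared-prefix length: 7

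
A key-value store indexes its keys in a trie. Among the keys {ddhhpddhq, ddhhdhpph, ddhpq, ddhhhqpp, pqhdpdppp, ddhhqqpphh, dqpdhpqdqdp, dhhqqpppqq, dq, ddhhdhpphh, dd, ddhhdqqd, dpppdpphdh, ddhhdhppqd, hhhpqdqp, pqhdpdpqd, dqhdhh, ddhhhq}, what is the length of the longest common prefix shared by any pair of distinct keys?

The deepest shared node is where two words last agree before diverging.
e.g. "ddhhdhpph" and "ddhhdhpphh" share the prefix "ddhhdhpph" of length 9; no pair shares a longer one.
Longest shared-prefix length: 9

9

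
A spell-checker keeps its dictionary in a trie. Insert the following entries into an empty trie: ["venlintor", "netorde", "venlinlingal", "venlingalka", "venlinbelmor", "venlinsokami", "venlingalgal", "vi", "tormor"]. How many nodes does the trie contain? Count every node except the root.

Insert word by word; a character creates a node only if that edge doesn't already exist:
  "venlintor" → 9 new (v, e, n, l, i, n, t, o, r)
  "netorde" → 7 new (n, e, t, o, r, d, e)
  "venlinlingal" → prefix "venlin" already present; 6 new (l, i, n, g, a, l)
  "venlingalka" → prefix "venlin" already present; 5 new (g, a, l, k, a)
  "venlinbelmor" → prefix "venlin" already present; 6 new (b, e, l, m, o, r)
  "venlinsokami" → prefix "venlin" already present; 6 new (s, o, k, a, m, i)
  "venlingalgal" → prefix "venlingal" already present; 3 new (g, a, l)
  "vi" → prefix "v" already present; 1 new (i)
  "tormor" → 6 new (t, o, r, m, o, r)
Total nodes = 9 + 7 + 6 + 5 + 6 + 6 + 3 + 1 + 6 = 49

49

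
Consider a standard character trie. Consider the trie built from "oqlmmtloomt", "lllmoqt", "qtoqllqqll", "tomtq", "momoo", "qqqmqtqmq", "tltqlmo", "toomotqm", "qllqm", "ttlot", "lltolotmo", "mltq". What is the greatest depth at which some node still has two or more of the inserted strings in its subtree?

2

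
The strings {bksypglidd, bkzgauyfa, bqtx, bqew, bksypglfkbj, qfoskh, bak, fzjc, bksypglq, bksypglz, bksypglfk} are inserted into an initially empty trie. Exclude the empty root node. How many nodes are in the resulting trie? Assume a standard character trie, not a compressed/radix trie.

40

For each word, the new-node count is its length minus the longest prefix already in the trie:
  "bksypglidd" → 10 new (b, k, s, y, p, g, l, i, d, d)
  "bkzgauyfa" → prefix "bk" already present; 7 new (z, g, a, u, y, f, a)
  "bqtx" → prefix "b" already present; 3 new (q, t, x)
  "bqew" → prefix "bq" already present; 2 new (e, w)
  "bksypglfkbj" → prefix "bksypgl" already present; 4 new (f, k, b, j)
  "qfoskh" → 6 new (q, f, o, s, k, h)
  "bak" → prefix "b" already present; 2 new (a, k)
  "fzjc" → 4 new (f, z, j, c)
  "bksypglq" → prefix "bksypgl" already present; 1 new (q)
  "bksypglz" → prefix "bksypgl" already present; 1 new (z)
  "bksypglfk" → prefix "bksypglfk" already present; 0 new (none)
Total nodes = 10 + 7 + 3 + 2 + 4 + 6 + 2 + 4 + 1 + 1 + 0 = 40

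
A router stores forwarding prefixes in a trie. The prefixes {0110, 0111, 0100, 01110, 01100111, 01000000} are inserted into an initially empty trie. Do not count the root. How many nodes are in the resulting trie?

Trace insertions, counting only characters that open a new branch:
  "0110" → 4 new (0, 1, 1, 0)
  "0111" → prefix "011" already present; 1 new (1)
  "0100" → prefix "01" already present; 2 new (0, 0)
  "01110" → prefix "0111" already present; 1 new (0)
  "01100111" → prefix "0110" already present; 4 new (0, 1, 1, 1)
  "01000000" → prefix "0100" already present; 4 new (0, 0, 0, 0)
Total nodes = 4 + 1 + 2 + 1 + 4 + 4 = 16

16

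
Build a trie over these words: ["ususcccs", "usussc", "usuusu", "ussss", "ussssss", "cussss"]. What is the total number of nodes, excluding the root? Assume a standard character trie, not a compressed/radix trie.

For each word, the new-node count is its length minus the longest prefix already in the trie:
  "ususcccs" → 8 new (u, s, u, s, c, c, c, s)
  "usussc" → prefix "usus" already present; 2 new (s, c)
  "usuusu" → prefix "usu" already present; 3 new (u, s, u)
  "ussss" → prefix "us" already present; 3 new (s, s, s)
  "ussssss" → prefix "ussss" already present; 2 new (s, s)
  "cussss" → 6 new (c, u, s, s, s, s)
Total nodes = 8 + 2 + 3 + 3 + 2 + 6 = 24

24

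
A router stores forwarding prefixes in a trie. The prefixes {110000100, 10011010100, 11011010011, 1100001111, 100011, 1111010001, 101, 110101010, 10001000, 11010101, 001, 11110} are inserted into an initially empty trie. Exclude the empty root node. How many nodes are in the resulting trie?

53

Insert word by word; a character creates a node only if that edge doesn't already exist:
  "110000100" → 9 new (1, 1, 0, 0, 0, 0, 1, 0, 0)
  "10011010100" → prefix "1" already present; 10 new (0, 0, 1, 1, 0, 1, 0, 1, 0, 0)
  "11011010011" → prefix "110" already present; 8 new (1, 1, 0, 1, 0, 0, 1, 1)
  "1100001111" → prefix "1100001" already present; 3 new (1, 1, 1)
  "100011" → prefix "100" already present; 3 new (0, 1, 1)
  "1111010001" → prefix "11" already present; 8 new (1, 1, 0, 1, 0, 0, 0, 1)
  "101" → prefix "10" already present; 1 new (1)
  "110101010" → prefix "1101" already present; 5 new (0, 1, 0, 1, 0)
  "10001000" → prefix "10001" already present; 3 new (0, 0, 0)
  "11010101" → prefix "11010101" already present; 0 new (none)
  "001" → 3 new (0, 0, 1)
  "11110" → prefix "11110" already present; 0 new (none)
Total nodes = 9 + 10 + 8 + 3 + 3 + 8 + 1 + 5 + 3 + 0 + 3 + 0 = 53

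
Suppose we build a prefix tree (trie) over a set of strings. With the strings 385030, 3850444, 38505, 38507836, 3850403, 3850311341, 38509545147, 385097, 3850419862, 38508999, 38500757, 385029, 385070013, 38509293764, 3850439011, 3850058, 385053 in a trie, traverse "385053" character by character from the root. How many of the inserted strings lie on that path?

Check each prefix of "385053" against the stored set — each match is an end-marker on the path.
Prefixes of the query that are stored words: "38505", "385053"
Count: 2

2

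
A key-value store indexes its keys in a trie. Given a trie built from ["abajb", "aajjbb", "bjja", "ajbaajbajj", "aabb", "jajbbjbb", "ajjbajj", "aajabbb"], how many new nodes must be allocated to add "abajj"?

Walking "abajj" from the root, the first 4 characters ("abaj") follow existing edges; "j" is the first miss.
Each of the 1 remaining characters creates one node.

1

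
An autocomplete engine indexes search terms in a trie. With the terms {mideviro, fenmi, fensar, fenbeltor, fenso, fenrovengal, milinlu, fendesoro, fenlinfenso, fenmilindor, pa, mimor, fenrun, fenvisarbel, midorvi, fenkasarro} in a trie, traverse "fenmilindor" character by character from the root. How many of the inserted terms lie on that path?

2

Walk "fenmilindor" from the root; an end-of-word marker is hit whenever a stored word is a prefix of "fenmilindor".
Prefixes of the query that are stored words: "fenmi", "fenmilindor"
Count: 2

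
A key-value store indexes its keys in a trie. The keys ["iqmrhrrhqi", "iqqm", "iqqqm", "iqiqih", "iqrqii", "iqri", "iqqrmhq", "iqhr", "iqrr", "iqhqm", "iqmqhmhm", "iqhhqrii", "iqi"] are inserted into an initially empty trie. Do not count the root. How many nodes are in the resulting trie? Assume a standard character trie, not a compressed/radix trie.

42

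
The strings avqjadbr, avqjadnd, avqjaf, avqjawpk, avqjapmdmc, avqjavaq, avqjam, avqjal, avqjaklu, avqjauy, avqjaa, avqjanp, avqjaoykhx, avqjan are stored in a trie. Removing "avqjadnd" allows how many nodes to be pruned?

After clearing the end-marker at "avqjadnd", prune upward until reaching a node still needed by another word.
The suffix "nd" (2 nodes) is used only by "avqjadnd"; the node for "avqjad" still has the child "b", so pruning stops there.
Nodes removed: 2

2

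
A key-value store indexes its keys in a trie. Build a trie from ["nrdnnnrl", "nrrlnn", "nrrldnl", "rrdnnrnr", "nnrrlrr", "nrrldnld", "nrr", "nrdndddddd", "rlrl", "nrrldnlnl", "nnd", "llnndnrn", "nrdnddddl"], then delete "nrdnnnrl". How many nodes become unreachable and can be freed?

4

Walk "nrdnnnrl" from the leaf back toward the root, removing each node that no remaining word uses.
The suffix "nnrl" (4 nodes) is used only by "nrdnnnrl"; the node for "nrdn" still has the child "d", so pruning stops there.
Nodes removed: 4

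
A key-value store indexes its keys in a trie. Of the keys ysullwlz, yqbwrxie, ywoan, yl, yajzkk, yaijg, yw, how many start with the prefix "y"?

Filter for entries beginning with "y":
Matches: "yaijg", "yajzkk", "yl", "yqbwrxie", "ysullwlz", "yw", "ywoan"
Count: 7

7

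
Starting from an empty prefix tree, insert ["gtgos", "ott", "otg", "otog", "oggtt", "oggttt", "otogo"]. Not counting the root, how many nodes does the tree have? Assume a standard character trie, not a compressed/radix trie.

17

Insert word by word; a character creates a node only if that edge doesn't already exist:
  "gtgos" → 5 new (g, t, g, o, s)
  "ott" → 3 new (o, t, t)
  "otg" → prefix "ot" already present; 1 new (g)
  "otog" → prefix "ot" already present; 2 new (o, g)
  "oggtt" → prefix "o" already present; 4 new (g, g, t, t)
  "oggttt" → prefix "oggtt" already present; 1 new (t)
  "otogo" → prefix "otog" already present; 1 new (o)
Total nodes = 5 + 3 + 1 + 2 + 4 + 1 + 1 = 17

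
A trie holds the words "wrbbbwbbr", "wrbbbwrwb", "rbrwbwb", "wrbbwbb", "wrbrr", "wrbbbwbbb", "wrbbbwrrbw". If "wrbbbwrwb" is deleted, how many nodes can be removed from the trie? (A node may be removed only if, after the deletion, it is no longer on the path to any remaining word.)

Walk "wrbbbwrwb" from the leaf back toward the root, removing each node that no remaining word uses.
The suffix "wb" (2 nodes) is used only by "wrbbbwrwb"; the node for "wrbbbwr" still has the child "r", so pruning stops there.
Nodes removed: 2

2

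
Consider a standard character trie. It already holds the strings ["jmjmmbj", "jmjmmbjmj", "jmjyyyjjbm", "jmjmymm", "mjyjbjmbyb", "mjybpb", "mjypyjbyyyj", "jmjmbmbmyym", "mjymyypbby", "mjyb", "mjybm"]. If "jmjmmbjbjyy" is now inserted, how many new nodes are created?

4

The longest prefix of "jmjmmbjbjyy" already in the trie is "jmjmmbj" (length 7).
New nodes needed: |"jmjmmbjbjyy"| − 7 = 11 − 7 = 4.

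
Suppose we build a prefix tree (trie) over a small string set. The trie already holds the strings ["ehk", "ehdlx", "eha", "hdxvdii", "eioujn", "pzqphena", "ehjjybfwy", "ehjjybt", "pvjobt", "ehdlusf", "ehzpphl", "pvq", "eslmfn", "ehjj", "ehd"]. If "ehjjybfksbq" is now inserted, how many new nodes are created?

4

The longest prefix of "ehjjybfksbq" already in the trie is "ehjjybf" (length 7).
Each of the 4 remaining characters creates one node.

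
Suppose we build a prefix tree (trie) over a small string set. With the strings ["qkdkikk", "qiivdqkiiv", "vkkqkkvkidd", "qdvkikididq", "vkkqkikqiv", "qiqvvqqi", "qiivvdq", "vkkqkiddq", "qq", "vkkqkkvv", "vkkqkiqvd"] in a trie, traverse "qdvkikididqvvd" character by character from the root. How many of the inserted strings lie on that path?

Walk "qdvkikididqvvd" from the root; an end-of-word marker is hit whenever a stored word is a prefix of "qdvkikididqvvd".
Prefixes of the query that are stored words: "qdvkikididq"
Count: 1

1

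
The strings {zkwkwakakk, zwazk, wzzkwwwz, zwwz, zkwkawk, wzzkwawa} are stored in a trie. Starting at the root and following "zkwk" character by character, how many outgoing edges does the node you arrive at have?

Follow the path "zkwk" to its node, then look at its outgoing edges.
Distinct next characters after "zkwk": a, w.
That node has 2 child edges.

2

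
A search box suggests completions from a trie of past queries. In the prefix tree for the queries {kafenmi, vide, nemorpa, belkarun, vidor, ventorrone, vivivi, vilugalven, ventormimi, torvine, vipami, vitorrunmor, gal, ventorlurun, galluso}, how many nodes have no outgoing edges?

A leaf is a node with no children — equivalently, the end of a word that is not a proper prefix of any other stored word.
Those words: "belkarun", "galluso", "kafenmi", "nemorpa", "torvine", "ventorlurun", "ventormimi", "ventorrone", "vide", "vidor", "vilugalven", "vipami", "vitorrunmor", "vivivi"
Leaf count: 14

14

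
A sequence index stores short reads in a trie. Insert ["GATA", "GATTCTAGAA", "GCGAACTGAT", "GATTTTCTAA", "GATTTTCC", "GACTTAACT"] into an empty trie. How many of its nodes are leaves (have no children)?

A leaf is a node with no children — equivalently, the end of a word that is not a proper prefix of any other stored word.
Those words: "GACTTAACT", "GATA", "GATTCTAGAA", "GATTTTCC", "GATTTTCTAA", "GCGAACTGAT"
Leaf count: 6

6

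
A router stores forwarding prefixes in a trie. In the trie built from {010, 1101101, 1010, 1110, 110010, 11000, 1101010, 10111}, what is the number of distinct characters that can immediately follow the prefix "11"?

Walk "11" from the root, arriving at one node.
Characters that immediately follow "11" among the stored strings: {0, 1}.
That node has 2 child edges.

2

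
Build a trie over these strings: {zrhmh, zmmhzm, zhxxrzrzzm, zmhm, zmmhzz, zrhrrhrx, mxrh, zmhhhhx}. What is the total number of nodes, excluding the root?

35

Trie structure (* marks end of a word):
(root)
├─ m
│  └─ x
│     └─ r
│        └─ h *
└─ z
   ├─ h
   │  └─ x
   │     └─ x
   │        └─ r
   │           └─ z
   │              └─ r
   │                 └─ z
   │                    └─ z
   │                       └─ m *
   ├─ m
   │  ├─ h
   │  │  ├─ h
   │  │  │  └─ h
   │  │  │     └─ h
   │  │  │        └─ x *
   │  │  └─ m *
   │  └─ m
   │     └─ h
   │        └─ z
   │           ├─ m *
   │           └─ z *
   └─ r
      └─ h
         ├─ m
         │  └─ h *
         └─ r
            └─ r
               └─ h
                  └─ r
                     └─ x *
Counting every labelled node above: 35.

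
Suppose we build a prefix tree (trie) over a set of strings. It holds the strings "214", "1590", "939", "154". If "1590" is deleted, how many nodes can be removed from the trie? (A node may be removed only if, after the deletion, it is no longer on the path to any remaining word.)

A node on "1590"'s path can go only if nothing else ends at it or branches off below it.
The suffix "90" (2 nodes) is used only by "1590"; the node for "15" still has the child "4", so pruning stops there.
Nodes removed: 2

2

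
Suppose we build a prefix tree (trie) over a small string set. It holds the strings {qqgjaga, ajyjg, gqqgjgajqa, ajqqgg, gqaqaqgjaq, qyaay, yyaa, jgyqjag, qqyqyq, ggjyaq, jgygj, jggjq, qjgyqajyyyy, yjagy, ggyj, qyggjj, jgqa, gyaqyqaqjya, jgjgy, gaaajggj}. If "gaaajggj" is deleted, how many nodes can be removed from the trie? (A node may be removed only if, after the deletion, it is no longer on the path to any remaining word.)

After clearing the end-marker at "gaaajggj", prune upward until reaching a node still needed by another word.
The suffix "aaajggj" (7 nodes) is used only by "gaaajggj"; the node for "g" still has the child "q", so pruning stops there.
Nodes removed: 7

7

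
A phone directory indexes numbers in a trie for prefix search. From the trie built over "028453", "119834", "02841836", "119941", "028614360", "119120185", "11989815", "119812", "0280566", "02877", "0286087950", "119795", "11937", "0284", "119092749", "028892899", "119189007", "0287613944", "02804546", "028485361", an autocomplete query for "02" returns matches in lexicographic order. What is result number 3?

0284

Words with prefix "02", in lexicographic order: "02804546", "0280566", "0284", "02841836", "028453", "028485361", "0286087950", "028614360", "0287613944", "02877", "028892899"
Position 3: 0284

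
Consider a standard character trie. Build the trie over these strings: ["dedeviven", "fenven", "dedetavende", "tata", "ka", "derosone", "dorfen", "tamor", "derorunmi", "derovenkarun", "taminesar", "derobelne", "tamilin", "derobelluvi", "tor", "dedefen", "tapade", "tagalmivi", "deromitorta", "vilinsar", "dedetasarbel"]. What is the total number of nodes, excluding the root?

110

Insert word by word; a character creates a node only if that edge doesn't already exist:
  "dedeviven" → 9 new (d, e, d, e, v, i, v, e, n)
  "fenven" → 6 new (f, e, n, v, e, n)
  "dedetavende" → prefix "dede" already present; 7 new (t, a, v, e, n, d, e)
  "tata" → 4 new (t, a, t, a)
  "ka" → 2 new (k, a)
  "derosone" → prefix "de" already present; 6 new (r, o, s, o, n, e)
  "dorfen" → prefix "d" already present; 5 new (o, r, f, e, n)
  "tamor" → prefix "ta" already present; 3 new (m, o, r)
  "derorunmi" → prefix "dero" already present; 5 new (r, u, n, m, i)
  "derovenkarun" → prefix "dero" already present; 8 new (v, e, n, k, a, r, u, n)
  "taminesar" → prefix "tam" already present; 6 new (i, n, e, s, a, r)
  "derobelne" → prefix "dero" already present; 5 new (b, e, l, n, e)
  "tamilin" → prefix "tami" already present; 3 new (l, i, n)
  "derobelluvi" → prefix "derobel" already present; 4 new (l, u, v, i)
  "tor" → prefix "t" already present; 2 new (o, r)
  "dedefen" → prefix "dede" already present; 3 new (f, e, n)
  "tapade" → prefix "ta" already present; 4 new (p, a, d, e)
  "tagalmivi" → prefix "ta" already present; 7 new (g, a, l, m, i, v, i)
  "deromitorta" → prefix "dero" already present; 7 new (m, i, t, o, r, t, a)
  "vilinsar" → 8 new (v, i, l, i, n, s, a, r)
  "dedetasarbel" → prefix "dedeta" already present; 6 new (s, a, r, b, e, l)
Total nodes = 9 + 6 + 7 + 4 + 2 + 6 + 5 + 3 + 5 + 8 + 6 + 5 + 3 + 4 + 2 + 3 + 4 + 7 + 7 + 8 + 6 = 110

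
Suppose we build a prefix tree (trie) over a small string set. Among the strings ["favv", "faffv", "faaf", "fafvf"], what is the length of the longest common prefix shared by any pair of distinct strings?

3

The deepest shared node is where two words last agree before diverging.
e.g. "faffv" and "fafvf" share the prefix "faf" of length 3; no pair shares a longer one.
Longest shared-prefix length: 3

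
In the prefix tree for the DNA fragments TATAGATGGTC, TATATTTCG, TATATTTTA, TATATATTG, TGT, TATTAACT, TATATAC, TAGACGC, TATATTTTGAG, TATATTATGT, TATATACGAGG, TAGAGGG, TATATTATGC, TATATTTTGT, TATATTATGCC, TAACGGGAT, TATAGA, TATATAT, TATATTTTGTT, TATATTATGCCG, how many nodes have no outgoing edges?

Leaves are exactly the stored words that no other stored word extends.
Those words: "TAACGGGAT", "TAGACGC", "TAGAGGG", "TATAGATGGTC", "TATATACGAGG", "TATATATTG", "TATATTATGCCG", "TATATTATGT", "TATATTTCG", "TATATTTTA", "TATATTTTGAG", "TATATTTTGTT", "TATTAACT", "TGT"
Leaf count: 14

14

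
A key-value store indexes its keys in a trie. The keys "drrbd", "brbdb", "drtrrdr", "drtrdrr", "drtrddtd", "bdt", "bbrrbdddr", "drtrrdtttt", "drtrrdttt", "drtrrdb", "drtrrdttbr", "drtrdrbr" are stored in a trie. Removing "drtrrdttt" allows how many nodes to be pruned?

0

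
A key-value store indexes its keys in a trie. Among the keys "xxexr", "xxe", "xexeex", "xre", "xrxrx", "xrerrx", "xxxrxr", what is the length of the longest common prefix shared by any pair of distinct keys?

3

Look for the deepest trie node that still has at least two words in its subtree.
"xre" and "xrerrx" agree on "xre" (3 characters) before diverging; nothing deeper is shared.
Longest shared-prefix length: 3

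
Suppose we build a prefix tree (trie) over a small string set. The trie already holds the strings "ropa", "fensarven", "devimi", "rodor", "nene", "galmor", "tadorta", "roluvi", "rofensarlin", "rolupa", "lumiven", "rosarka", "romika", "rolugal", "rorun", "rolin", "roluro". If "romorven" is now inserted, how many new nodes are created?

5

The longest prefix of "romorven" already in the trie is "rom" (length 3).
So 8 − 3 = 5 new nodes.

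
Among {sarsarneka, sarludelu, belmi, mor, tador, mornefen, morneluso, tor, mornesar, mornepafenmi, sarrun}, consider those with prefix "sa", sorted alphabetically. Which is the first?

Words with prefix "sa", in lexicographic order: "sarludelu", "sarrun", "sarsarneka"
The 1st is sarludelu.

sarludelu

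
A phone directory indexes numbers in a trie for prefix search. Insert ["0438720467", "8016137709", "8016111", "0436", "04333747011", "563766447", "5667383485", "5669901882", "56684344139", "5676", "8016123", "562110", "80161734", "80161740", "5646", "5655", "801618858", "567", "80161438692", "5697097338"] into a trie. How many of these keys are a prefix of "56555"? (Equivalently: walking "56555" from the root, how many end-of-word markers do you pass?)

Check each prefix of "56555" against the stored set — each match is an end-marker on the path.
Prefixes of the query that are stored words: "5655"
Count: 1

1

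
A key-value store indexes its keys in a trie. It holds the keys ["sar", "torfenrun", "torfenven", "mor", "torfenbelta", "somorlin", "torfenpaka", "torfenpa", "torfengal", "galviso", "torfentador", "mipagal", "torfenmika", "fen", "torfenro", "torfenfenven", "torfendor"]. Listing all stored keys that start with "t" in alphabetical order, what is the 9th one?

Filter for "t…" and sort: "torfenbelta", "torfendor", "torfenfenven", "torfengal", "torfenmika", "torfenpa", "torfenpaka", "torfenro", "torfenrun", "torfentador", "torfenven"
Position 9: torfenrun

torfenrun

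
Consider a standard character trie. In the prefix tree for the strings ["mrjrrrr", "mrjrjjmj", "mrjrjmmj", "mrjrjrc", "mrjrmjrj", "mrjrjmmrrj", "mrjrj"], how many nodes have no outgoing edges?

6

A leaf is a node with no children — equivalently, the end of a word that is not a proper prefix of any other stored word.
Those words: "mrjrjjmj", "mrjrjmmj", "mrjrjmmrrj", "mrjrjrc", "mrjrmjrj", "mrjrrrr"
Leaf count: 6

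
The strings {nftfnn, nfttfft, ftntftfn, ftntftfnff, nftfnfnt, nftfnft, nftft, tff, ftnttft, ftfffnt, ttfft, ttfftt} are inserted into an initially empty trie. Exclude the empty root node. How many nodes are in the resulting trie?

Insert word by word; a character creates a node only if that edge doesn't already exist:
  "nftfnn" → 6 new (n, f, t, f, n, n)
  "nfttfft" → prefix "nft" already present; 4 new (t, f, f, t)
  "ftntftfn" → 8 new (f, t, n, t, f, t, f, n)
  "ftntftfnff" → prefix "ftntftfn" already present; 2 new (f, f)
  "nftfnfnt" → prefix "nftfn" already present; 3 new (f, n, t)
  "nftfnft" → prefix "nftfnf" already present; 1 new (t)
  "nftft" → prefix "nftf" already present; 1 new (t)
  "tff" → 3 new (t, f, f)
  "ftnttft" → prefix "ftnt" already present; 3 new (t, f, t)
  "ftfffnt" → prefix "ft" already present; 5 new (f, f, f, n, t)
  "ttfft" → prefix "t" already present; 4 new (t, f, f, t)
  "ttfftt" → prefix "ttfft" already present; 1 new (t)
Total nodes = 6 + 4 + 8 + 2 + 3 + 1 + 1 + 3 + 3 + 5 + 4 + 1 = 41

41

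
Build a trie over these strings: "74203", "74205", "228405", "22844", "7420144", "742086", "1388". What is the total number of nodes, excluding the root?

For each word, the new-node count is its length minus the longest prefix already in the trie:
  "74203" → 5 new (7, 4, 2, 0, 3)
  "74205" → prefix "7420" already present; 1 new (5)
  "228405" → 6 new (2, 2, 8, 4, 0, 5)
  "22844" → prefix "2284" already present; 1 new (4)
  "7420144" → prefix "7420" already present; 3 new (1, 4, 4)
  "742086" → prefix "7420" already present; 2 new (8, 6)
  "1388" → 4 new (1, 3, 8, 8)
Total nodes = 5 + 1 + 6 + 1 + 3 + 2 + 4 = 22

22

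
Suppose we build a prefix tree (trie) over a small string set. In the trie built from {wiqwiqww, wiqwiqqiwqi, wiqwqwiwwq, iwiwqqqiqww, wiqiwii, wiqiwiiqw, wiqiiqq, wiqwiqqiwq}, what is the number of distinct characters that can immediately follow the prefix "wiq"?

2

Walk "wiq" from the root, arriving at one node.
Characters that immediately follow "wiq" among the stored strings: {i, w}.
That node has 2 child edges.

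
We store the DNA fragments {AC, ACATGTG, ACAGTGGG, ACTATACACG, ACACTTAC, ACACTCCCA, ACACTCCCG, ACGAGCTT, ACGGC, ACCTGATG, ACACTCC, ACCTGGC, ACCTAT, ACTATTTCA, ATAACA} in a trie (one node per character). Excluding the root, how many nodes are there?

For each word, the new-node count is its length minus the longest prefix already in the trie:
  "AC" → 2 new (A, C)
  "ACATGTG" → prefix "AC" already present; 5 new (A, T, G, T, G)
  "ACAGTGGG" → prefix "ACA" already present; 5 new (G, T, G, G, G)
  "ACTATACACG" → prefix "AC" already present; 8 new (T, A, T, A, C, A, C, G)
  "ACACTTAC" → prefix "ACA" already present; 5 new (C, T, T, A, C)
  "ACACTCCCA" → prefix "ACACT" already present; 4 new (C, C, C, A)
  "ACACTCCCG" → prefix "ACACTCCC" already present; 1 new (G)
  "ACGAGCTT" → prefix "AC" already present; 6 new (G, A, G, C, T, T)
  "ACGGC" → prefix "ACG" already present; 2 new (G, C)
  "ACCTGATG" → prefix "AC" already present; 6 new (C, T, G, A, T, G)
  "ACACTCC" → prefix "ACACTCC" already present; 0 new (none)
  "ACCTGGC" → prefix "ACCTG" already present; 2 new (G, C)
  "ACCTAT" → prefix "ACCT" already present; 2 new (A, T)
  "ACTATTTCA" → prefix "ACTAT" already present; 4 new (T, T, C, A)
  "ATAACA" → prefix "A" already present; 5 new (T, A, A, C, A)
Total nodes = 2 + 5 + 5 + 8 + 5 + 4 + 1 + 6 + 2 + 6 + 0 + 2 + 2 + 4 + 5 = 57

57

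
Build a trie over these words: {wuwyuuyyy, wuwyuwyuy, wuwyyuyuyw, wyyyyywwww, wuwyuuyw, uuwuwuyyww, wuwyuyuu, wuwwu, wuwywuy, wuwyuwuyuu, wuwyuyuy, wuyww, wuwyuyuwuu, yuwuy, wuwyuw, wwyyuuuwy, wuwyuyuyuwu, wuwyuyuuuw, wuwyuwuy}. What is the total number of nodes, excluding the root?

Insert word by word; a character creates a node only if that edge doesn't already exist:
  "wuwyuuyyy" → 9 new (w, u, w, y, u, u, y, y, y)
  "wuwyuwyuy" → prefix "wuwyu" already present; 4 new (w, y, u, y)
  "wuwyyuyuyw" → prefix "wuwy" already present; 6 new (y, u, y, u, y, w)
  "wyyyyywwww" → prefix "w" already present; 9 new (y, y, y, y, y, w, w, w, w)
  "wuwyuuyw" → prefix "wuwyuuy" already present; 1 new (w)
  "uuwuwuyyww" → 10 new (u, u, w, u, w, u, y, y, w, w)
  "wuwyuyuu" → prefix "wuwyu" already present; 3 new (y, u, u)
  "wuwwu" → prefix "wuw" already present; 2 new (w, u)
  "wuwywuy" → prefix "wuwy" already present; 3 new (w, u, y)
  "wuwyuwuyuu" → prefix "wuwyuw" already present; 4 new (u, y, u, u)
  "wuwyuyuy" → prefix "wuwyuyu" already present; 1 new (y)
  "wuyww" → prefix "wu" already present; 3 new (y, w, w)
  "wuwyuyuwuu" → prefix "wuwyuyu" already present; 3 new (w, u, u)
  "yuwuy" → 5 new (y, u, w, u, y)
  "wuwyuw" → prefix "wuwyuw" already present; 0 new (none)
  "wwyyuuuwy" → prefix "w" already present; 8 new (w, y, y, u, u, u, w, y)
  "wuwyuyuyuwu" → prefix "wuwyuyuy" already present; 3 new (u, w, u)
  "wuwyuyuuuw" → prefix "wuwyuyuu" already present; 2 new (u, w)
  "wuwyuwuy" → prefix "wuwyuwuy" already present; 0 new (none)
Total nodes = 9 + 4 + 6 + 9 + 1 + 10 + 3 + 2 + 3 + 4 + 1 + 3 + 3 + 5 + 0 + 8 + 3 + 2 + 0 = 76

76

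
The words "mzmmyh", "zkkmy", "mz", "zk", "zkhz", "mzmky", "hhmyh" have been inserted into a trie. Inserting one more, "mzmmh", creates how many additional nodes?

The longest prefix of "mzmmh" already in the trie is "mzmm" (length 4).
Each of the 1 remaining characters creates one node.

1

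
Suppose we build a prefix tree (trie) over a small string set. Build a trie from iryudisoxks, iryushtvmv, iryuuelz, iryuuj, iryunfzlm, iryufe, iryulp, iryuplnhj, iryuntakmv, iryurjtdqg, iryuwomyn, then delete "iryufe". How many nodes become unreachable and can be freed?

Walk "iryufe" from the leaf back toward the root, removing each node that no remaining word uses.
The suffix "fe" (2 nodes) is used only by "iryufe"; the node for "iryu" still has the child "d", so pruning stops there.
Nodes removed: 2

2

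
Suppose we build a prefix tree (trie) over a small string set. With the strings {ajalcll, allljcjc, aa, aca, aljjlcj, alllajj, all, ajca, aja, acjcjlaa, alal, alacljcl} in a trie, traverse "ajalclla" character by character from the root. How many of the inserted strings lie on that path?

2

Check each prefix of "ajalclla" against the stored set — each match is an end-marker on the path.
Prefixes of the query that are stored words: "aja", "ajalcll"
Count: 2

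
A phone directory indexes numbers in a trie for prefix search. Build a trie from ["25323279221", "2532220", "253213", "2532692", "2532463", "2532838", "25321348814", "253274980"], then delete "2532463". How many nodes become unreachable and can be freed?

After clearing the end-marker at "2532463", prune upward until reaching a node still needed by another word.
The suffix "463" (3 nodes) is used only by "2532463"; the node for "2532" still has the child "3", so pruning stops there.
Nodes removed: 3

3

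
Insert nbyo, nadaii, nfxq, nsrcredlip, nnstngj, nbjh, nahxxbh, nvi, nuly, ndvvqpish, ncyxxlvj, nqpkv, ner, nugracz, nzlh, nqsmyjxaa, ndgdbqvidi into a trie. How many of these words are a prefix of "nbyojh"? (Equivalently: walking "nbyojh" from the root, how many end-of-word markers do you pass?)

Check each prefix of "nbyojh" against the stored set — each match is an end-marker on the path.
Prefixes of the query that are stored words: "nbyo"
Count: 1

1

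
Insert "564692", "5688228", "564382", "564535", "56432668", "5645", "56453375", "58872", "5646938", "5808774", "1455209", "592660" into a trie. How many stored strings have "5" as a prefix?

Filter for entries beginning with "5":
Words under "5": 56432668, 564382, 5645, 56453375, 564535, 564692, 5646938, 5688228, 5808774, 58872, 592660
Count: 11

11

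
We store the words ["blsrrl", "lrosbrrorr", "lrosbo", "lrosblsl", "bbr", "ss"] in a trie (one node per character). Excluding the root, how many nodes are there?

24

Count nodes per top-level branch (shared prefixes stored once):
  'b'-branch (bbr, blsrrl): 8 nodes
  'l'-branch (lrosblsl, lrosbo, lrosbrrorr): 14 nodes
  's'-branch (ss): 2 nodes
Sum: 24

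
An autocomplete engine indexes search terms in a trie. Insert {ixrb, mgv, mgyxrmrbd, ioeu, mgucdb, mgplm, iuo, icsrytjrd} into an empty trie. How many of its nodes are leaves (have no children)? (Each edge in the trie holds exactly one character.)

A leaf is a node with no children — equivalently, the end of a word that is not a proper prefix of any other stored word.
Those words: "icsrytjrd", "ioeu", "iuo", "ixrb", "mgplm", "mgucdb", "mgv", "mgyxrmrbd"
Leaf count: 8

8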